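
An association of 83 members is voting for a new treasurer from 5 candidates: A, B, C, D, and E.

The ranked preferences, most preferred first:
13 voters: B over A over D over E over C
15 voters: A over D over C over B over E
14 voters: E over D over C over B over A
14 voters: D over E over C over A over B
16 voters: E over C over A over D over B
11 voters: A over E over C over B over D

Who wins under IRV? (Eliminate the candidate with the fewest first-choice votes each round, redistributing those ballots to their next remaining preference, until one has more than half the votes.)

Round 1: A 26, B 13, C 0, D 14, E 30. C eliminated.
Round 2: A 26, B 13, D 14, E 30. B eliminated.
Round 3: A 39, D 14, E 30. D eliminated.
Round 4: A 39, E 44. E has a majority (≥42).

E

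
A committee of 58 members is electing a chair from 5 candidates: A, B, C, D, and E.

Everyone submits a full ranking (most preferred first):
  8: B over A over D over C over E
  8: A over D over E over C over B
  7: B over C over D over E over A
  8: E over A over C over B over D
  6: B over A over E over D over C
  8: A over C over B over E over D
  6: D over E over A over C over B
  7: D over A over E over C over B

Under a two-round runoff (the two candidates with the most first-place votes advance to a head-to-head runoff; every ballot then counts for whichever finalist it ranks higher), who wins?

Round 1 first-place votes: A 16, B 21, C 0, D 13, E 8. B and A advance.
Runoff: B is ranked above A on 21 ballots, A above B on 37.

A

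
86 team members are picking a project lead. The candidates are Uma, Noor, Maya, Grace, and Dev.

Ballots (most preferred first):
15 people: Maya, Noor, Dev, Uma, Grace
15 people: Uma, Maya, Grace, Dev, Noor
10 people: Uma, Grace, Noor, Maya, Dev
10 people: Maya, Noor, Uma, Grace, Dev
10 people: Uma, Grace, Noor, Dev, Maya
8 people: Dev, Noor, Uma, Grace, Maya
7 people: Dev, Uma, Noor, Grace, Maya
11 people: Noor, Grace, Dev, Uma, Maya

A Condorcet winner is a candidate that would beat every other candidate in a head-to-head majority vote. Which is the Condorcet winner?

Noor vs Uma: 44–42
Noor vs Maya: 46–40
Noor vs Grace: 51–35
Noor vs Dev: 56–30
Noor beats every other candidate.

Noor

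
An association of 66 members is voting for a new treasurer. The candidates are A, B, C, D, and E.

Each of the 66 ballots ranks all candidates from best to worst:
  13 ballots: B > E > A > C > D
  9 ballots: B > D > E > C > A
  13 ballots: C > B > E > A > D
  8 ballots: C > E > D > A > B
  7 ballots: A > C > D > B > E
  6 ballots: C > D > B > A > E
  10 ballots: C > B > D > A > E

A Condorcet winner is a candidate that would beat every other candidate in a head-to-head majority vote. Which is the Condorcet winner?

C vs A: 46–20
C vs B: 44–22
C vs D: 57–9
C vs E: 44–22
C beats every other candidate.

C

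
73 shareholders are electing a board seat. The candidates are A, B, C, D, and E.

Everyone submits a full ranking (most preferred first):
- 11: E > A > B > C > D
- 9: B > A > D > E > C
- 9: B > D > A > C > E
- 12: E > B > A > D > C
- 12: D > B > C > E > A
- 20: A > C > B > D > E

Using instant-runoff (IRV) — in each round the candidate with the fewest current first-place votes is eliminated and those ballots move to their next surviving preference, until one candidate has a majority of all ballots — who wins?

B

Round 1: A 20, B 18, C 0, D 12, E 23. C eliminated.
Round 2: A 20, B 18, D 12, E 23. D eliminated.
Round 3: A 20, B 30, E 23. A eliminated.
Round 4: B 50, E 23. B has a majority (≥37).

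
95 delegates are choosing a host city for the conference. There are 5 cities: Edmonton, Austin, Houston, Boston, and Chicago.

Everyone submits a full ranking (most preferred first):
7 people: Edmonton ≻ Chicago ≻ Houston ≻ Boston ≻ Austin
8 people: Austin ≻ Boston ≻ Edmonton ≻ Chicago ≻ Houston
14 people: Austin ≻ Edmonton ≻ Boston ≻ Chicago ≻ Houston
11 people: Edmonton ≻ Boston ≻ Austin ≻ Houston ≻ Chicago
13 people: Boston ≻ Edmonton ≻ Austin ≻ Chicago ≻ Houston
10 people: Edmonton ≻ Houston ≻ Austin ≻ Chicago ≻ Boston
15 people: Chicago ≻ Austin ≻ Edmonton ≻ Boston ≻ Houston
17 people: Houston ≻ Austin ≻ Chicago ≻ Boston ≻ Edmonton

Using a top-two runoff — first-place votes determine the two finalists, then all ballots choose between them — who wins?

Round 1 first-place votes: Edmonton 28, Austin 22, Houston 17, Boston 13, Chicago 15. Edmonton and Austin advance.
Runoff: Edmonton is ranked above Austin on 41 ballots, Austin above Edmonton on 54.

Austin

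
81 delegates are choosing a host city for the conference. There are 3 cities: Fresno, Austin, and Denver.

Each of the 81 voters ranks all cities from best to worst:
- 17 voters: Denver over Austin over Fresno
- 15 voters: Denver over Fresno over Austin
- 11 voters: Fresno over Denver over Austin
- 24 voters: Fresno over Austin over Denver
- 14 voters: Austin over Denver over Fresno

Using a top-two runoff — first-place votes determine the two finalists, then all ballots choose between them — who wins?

Round 1 first-place votes: Fresno 35, Austin 14, Denver 32. Fresno and Denver advance.
Runoff: Fresno is ranked above Denver on 35 ballots, Denver above Fresno on 46.

Denver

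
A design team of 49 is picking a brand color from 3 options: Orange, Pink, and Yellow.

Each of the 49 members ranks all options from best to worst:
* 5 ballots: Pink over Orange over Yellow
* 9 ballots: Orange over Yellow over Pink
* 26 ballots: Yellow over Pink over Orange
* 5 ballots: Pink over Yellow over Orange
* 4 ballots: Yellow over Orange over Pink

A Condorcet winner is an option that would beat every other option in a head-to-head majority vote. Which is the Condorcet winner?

Yellow vs Orange: 35–14
Yellow vs Pink: 39–10
Yellow beats every other option.

Yellow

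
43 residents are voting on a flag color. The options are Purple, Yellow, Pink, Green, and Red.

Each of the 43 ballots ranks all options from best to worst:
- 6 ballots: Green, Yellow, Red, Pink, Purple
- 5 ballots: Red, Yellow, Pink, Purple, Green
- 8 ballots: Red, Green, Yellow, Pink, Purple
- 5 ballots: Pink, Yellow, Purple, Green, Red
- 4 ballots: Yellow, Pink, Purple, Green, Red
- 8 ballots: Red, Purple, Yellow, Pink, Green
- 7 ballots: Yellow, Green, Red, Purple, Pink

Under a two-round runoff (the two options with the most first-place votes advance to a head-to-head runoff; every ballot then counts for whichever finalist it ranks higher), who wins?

Round 1 first-place votes: Purple 0, Yellow 11, Pink 5, Green 6, Red 21. Red and Yellow advance.
Runoff: Red is ranked above Yellow on 21 ballots, Yellow above Red on 22.

Yellow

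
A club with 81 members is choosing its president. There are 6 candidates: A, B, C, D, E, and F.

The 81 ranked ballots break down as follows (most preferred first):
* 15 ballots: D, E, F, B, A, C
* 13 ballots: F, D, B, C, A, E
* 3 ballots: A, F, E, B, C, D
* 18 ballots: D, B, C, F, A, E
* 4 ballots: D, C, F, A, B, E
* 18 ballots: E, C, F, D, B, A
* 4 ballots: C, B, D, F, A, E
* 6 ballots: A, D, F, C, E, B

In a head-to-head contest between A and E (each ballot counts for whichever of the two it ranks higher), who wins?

A is ranked above E on 48 ballots; E above A on 33.

A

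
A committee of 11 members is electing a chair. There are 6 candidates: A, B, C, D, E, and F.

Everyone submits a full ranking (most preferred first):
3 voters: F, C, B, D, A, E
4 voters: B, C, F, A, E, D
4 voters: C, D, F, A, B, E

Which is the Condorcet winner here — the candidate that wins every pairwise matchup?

C vs A: 11–0
C vs B: 7–4
C vs D: 11–0
C vs E: 11–0
C vs F: 8–3
C beats every other candidate.

C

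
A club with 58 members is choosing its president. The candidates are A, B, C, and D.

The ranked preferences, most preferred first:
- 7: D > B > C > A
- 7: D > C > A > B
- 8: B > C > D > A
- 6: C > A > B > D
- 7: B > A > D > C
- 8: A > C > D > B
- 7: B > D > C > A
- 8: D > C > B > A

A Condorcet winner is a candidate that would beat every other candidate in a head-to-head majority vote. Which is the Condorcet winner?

D vs A: 37–21
D vs B: 30–28
D vs C: 36–22
D beats every other candidate.

D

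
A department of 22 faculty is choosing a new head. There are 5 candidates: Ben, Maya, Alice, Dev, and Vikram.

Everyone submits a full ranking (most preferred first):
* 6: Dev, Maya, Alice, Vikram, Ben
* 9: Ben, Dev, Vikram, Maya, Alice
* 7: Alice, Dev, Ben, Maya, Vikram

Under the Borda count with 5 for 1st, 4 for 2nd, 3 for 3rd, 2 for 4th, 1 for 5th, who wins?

Ben: 6×1 + 9×5 + 7×3 = 72
Maya: 6×4 + 9×2 + 7×2 = 56
Alice: 6×3 + 9×1 + 7×5 = 62
Dev: 6×5 + 9×4 + 7×4 = 94
Vikram: 6×2 + 9×3 + 7×1 = 46

Dev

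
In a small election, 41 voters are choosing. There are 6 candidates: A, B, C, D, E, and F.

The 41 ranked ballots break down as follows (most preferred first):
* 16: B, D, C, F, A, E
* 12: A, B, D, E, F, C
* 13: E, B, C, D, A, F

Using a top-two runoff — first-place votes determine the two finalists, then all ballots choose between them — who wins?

B

Round 1 first-place votes: A 12, B 16, C 0, D 0, E 13, F 0. B and E advance.
Runoff: B is ranked above E on 28 ballots, E above B on 13.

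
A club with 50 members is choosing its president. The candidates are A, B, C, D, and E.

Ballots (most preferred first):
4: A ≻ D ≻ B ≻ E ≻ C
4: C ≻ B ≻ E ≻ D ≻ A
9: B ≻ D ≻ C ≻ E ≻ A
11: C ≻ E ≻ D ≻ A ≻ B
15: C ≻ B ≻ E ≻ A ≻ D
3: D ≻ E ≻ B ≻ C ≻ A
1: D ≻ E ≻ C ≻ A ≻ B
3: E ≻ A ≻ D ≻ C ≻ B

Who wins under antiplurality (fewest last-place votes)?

E

Last-place votes: A 16, B 15, C 4, D 15, E 0.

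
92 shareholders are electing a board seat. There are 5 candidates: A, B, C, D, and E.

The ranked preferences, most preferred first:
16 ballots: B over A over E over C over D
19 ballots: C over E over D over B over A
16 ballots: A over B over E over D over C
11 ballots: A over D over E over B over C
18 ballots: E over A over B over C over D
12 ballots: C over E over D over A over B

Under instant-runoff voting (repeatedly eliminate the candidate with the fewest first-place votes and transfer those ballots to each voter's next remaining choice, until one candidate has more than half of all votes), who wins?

Round 1: A 27, B 16, C 31, D 0, E 18. D eliminated.
Round 2: A 27, B 16, C 31, E 18. B eliminated.
Round 3: A 43, C 31, E 18. E eliminated.
Round 4: A 61, C 31. A has a majority (≥47).

A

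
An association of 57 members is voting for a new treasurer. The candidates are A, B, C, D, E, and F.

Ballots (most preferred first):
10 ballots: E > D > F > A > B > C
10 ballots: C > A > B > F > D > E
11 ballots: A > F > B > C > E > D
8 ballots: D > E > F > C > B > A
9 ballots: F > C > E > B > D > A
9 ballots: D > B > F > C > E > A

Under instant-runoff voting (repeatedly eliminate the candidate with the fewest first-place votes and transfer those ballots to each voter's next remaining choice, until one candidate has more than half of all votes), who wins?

C

Round 1: A 11, B 0, C 10, D 17, E 10, F 9. B eliminated.
Round 2: A 11, C 10, D 17, E 10, F 9. F eliminated.
Round 3: A 11, C 19, D 17, E 10. E eliminated.
Round 4: A 11, C 19, D 27. A eliminated.
Round 5: C 30, D 27. C has a majority (≥29).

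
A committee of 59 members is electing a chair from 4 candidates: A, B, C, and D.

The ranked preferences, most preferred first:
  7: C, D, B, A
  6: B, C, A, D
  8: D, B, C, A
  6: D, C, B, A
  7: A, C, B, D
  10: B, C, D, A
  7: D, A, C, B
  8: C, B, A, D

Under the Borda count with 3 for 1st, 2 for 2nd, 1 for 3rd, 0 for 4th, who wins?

C

A: 7×0 + 6×1 + 8×0 + 6×0 + 7×3 + 10×0 + 7×2 + 8×1 = 49
B: 7×1 + 6×3 + 8×2 + 6×1 + 7×1 + 10×3 + 7×0 + 8×2 = 100
C: 7×3 + 6×2 + 8×1 + 6×2 + 7×2 + 10×2 + 7×1 + 8×3 = 118
D: 7×2 + 6×0 + 8×3 + 6×3 + 7×0 + 10×1 + 7×3 + 8×0 = 87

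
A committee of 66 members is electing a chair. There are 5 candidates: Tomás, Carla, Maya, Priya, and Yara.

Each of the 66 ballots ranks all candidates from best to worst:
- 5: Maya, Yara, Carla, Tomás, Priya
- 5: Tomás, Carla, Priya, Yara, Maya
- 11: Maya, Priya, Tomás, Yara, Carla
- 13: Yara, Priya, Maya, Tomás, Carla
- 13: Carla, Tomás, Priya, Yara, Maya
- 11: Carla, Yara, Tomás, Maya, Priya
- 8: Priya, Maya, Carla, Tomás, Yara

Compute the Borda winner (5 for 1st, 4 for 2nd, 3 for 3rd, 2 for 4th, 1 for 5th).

Priya

Tomás: 5×2 + 5×5 + 11×3 + 13×2 + 13×4 + 11×3 + 8×2 = 195
Carla: 5×3 + 5×4 + 11×1 + 13×1 + 13×5 + 11×5 + 8×3 = 203
Maya: 5×5 + 5×1 + 11×5 + 13×3 + 13×1 + 11×2 + 8×4 = 191
Priya: 5×1 + 5×3 + 11×4 + 13×4 + 13×3 + 11×1 + 8×5 = 206
Yara: 5×4 + 5×2 + 11×2 + 13×5 + 13×2 + 11×4 + 8×1 = 195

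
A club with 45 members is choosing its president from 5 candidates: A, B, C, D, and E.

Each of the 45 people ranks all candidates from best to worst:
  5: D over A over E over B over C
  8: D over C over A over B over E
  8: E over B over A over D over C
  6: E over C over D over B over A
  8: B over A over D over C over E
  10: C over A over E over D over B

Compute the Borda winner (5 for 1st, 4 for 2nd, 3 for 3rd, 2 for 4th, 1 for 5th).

A: 5×4 + 8×3 + 8×3 + 6×1 + 8×4 + 10×4 = 146
B: 5×2 + 8×2 + 8×4 + 6×2 + 8×5 + 10×1 = 120
C: 5×1 + 8×4 + 8×1 + 6×4 + 8×2 + 10×5 = 135
D: 5×5 + 8×5 + 8×2 + 6×3 + 8×3 + 10×2 = 143
E: 5×3 + 8×1 + 8×5 + 6×5 + 8×1 + 10×3 = 131

A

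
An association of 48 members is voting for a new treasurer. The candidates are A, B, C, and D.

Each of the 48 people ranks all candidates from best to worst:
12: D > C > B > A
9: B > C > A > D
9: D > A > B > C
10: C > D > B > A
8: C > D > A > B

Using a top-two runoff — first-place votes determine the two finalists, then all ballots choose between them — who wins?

C

Round 1 first-place votes: A 0, B 9, C 18, D 21. D and C advance.
Runoff: D is ranked above C on 21 ballots, C above D on 27.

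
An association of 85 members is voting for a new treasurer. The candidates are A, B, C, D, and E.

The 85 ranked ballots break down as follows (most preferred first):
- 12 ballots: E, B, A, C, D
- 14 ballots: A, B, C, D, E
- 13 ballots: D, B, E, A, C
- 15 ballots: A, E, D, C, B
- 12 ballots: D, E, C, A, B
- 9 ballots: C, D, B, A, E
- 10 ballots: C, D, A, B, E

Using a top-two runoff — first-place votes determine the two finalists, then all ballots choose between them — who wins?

D

Round 1 first-place votes: A 29, B 0, C 19, D 25, E 12. A and D advance.
Runoff: A is ranked above D on 41 ballots, D above A on 44.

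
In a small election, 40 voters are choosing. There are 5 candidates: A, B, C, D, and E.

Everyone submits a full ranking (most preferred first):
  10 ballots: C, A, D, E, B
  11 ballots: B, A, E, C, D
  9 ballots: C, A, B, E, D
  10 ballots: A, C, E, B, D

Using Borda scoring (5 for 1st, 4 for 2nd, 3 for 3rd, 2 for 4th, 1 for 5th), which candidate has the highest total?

A

A: 10×4 + 11×4 + 9×4 + 10×5 = 170
B: 10×1 + 11×5 + 9×3 + 10×2 = 112
C: 10×5 + 11×2 + 9×5 + 10×4 = 157
D: 10×3 + 11×1 + 9×1 + 10×1 = 60
E: 10×2 + 11×3 + 9×2 + 10×3 = 101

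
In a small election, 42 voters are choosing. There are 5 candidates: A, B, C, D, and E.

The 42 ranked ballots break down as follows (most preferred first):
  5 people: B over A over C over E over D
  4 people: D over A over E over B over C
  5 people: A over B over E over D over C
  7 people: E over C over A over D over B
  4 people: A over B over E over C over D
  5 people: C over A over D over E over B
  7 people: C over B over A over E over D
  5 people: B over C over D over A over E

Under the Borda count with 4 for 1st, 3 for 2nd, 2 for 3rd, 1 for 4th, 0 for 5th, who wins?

A

A: 5×3 + 4×3 + 5×4 + 7×2 + 4×4 + 5×3 + 7×2 + 5×1 = 111
B: 5×4 + 4×1 + 5×3 + 7×0 + 4×3 + 5×0 + 7×3 + 5×4 = 92
C: 5×2 + 4×0 + 5×0 + 7×3 + 4×1 + 5×4 + 7×4 + 5×3 = 98
D: 5×0 + 4×4 + 5×1 + 7×1 + 4×0 + 5×2 + 7×0 + 5×2 = 48
E: 5×1 + 4×2 + 5×2 + 7×4 + 4×2 + 5×1 + 7×1 + 5×0 = 71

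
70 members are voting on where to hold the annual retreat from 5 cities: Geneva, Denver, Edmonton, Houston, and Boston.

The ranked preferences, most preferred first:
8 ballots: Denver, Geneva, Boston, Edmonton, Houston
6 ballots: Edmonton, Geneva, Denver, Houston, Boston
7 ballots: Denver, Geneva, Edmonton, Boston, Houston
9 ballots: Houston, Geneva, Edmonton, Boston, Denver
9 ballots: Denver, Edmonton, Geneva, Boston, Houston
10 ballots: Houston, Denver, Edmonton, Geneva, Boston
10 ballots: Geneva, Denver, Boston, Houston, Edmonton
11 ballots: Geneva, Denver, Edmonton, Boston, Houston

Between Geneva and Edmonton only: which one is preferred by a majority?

Geneva is ranked above Edmonton on 45 ballots; Edmonton above Geneva on 25.

Geneva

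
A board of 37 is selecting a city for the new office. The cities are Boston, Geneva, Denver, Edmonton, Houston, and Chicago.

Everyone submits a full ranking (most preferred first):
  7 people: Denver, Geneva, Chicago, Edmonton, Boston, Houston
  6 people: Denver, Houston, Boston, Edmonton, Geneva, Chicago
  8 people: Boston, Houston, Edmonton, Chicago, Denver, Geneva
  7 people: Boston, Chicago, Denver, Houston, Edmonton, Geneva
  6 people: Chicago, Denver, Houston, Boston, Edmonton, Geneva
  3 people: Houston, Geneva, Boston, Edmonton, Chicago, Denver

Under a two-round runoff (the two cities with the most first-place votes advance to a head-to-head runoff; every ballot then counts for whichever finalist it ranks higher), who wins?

Round 1 first-place votes: Boston 15, Geneva 0, Denver 13, Edmonton 0, Houston 3, Chicago 6. Boston and Denver advance.
Runoff: Boston is ranked above Denver on 18 ballots, Denver above Boston on 19.

Denver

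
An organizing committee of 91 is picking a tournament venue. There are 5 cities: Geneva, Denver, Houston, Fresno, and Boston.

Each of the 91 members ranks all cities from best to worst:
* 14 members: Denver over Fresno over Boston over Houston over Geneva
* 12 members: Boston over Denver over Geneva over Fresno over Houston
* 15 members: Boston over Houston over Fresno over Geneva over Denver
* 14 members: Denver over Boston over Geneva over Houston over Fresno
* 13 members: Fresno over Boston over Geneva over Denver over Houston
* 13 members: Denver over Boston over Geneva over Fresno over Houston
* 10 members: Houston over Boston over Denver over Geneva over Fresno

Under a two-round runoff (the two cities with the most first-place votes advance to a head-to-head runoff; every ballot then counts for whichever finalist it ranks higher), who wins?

Boston

Round 1 first-place votes: Geneva 0, Denver 41, Houston 10, Fresno 13, Boston 27. Denver and Boston advance.
Runoff: Denver is ranked above Boston on 41 ballots, Boston above Denver on 50.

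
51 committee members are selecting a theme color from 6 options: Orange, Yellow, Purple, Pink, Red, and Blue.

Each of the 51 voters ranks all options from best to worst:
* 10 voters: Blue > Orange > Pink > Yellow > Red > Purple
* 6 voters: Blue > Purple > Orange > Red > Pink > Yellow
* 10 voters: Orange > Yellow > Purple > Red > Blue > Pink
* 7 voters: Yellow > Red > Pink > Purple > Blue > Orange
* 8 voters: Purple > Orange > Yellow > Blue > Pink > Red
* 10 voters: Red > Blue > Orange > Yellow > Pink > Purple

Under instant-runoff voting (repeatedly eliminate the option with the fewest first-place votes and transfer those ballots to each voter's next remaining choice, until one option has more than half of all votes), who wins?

Round 1: Orange 10, Yellow 7, Purple 8, Pink 0, Red 10, Blue 16. Pink eliminated.
Round 2: Orange 10, Yellow 7, Purple 8, Red 10, Blue 16. Yellow eliminated.
Round 3: Orange 10, Purple 8, Red 17, Blue 16. Purple eliminated.
Round 4: Orange 18, Red 17, Blue 16. Blue eliminated.
Round 5: Orange 34, Red 17. Orange has a majority (≥26).

Orange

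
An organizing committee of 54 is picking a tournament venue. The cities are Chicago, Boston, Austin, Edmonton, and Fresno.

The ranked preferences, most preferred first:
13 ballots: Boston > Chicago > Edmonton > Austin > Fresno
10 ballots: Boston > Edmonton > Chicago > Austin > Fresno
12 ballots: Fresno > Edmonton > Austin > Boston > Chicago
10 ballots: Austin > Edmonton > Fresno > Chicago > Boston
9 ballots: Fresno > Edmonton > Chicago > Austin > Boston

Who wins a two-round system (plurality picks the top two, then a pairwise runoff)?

Round 1 first-place votes: Chicago 0, Boston 23, Austin 10, Edmonton 0, Fresno 21. Boston and Fresno advance.
Runoff: Boston is ranked above Fresno on 23 ballots, Fresno above Boston on 31.

Fresno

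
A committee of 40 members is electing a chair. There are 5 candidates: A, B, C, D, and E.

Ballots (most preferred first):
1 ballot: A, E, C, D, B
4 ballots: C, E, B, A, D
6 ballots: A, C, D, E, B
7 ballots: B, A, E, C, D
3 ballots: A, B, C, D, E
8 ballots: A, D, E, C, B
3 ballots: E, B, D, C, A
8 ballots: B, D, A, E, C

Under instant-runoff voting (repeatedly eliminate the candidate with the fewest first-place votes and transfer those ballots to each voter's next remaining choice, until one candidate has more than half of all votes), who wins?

B

Round 1: A 18, B 15, C 4, D 0, E 3. D eliminated.
Round 2: A 18, B 15, C 4, E 3. E eliminated.
Round 3: A 18, B 18, C 4. C eliminated.
Round 4: A 18, B 22. B has a majority (≥21).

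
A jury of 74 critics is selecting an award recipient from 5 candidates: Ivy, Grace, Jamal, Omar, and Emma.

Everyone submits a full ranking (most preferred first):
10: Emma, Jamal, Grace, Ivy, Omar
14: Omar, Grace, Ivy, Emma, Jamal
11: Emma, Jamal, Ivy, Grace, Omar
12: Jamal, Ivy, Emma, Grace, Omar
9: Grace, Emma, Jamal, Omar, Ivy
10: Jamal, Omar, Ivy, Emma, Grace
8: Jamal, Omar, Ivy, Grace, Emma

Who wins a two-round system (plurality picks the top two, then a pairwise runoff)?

Emma

Round 1 first-place votes: Ivy 0, Grace 9, Jamal 30, Omar 14, Emma 21. Jamal and Emma advance.
Runoff: Jamal is ranked above Emma on 30 ballots, Emma above Jamal on 44.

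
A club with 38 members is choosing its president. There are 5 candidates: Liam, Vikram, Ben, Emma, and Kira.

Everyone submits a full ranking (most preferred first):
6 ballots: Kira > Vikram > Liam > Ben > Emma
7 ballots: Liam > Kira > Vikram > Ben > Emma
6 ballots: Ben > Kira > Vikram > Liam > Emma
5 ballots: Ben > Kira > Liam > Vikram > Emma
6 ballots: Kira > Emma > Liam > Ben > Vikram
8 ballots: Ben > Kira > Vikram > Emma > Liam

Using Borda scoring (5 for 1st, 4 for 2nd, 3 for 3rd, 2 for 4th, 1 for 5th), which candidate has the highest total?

Kira

Liam: 6×3 + 7×5 + 6×2 + 5×3 + 6×3 + 8×1 = 106
Vikram: 6×4 + 7×3 + 6×3 + 5×2 + 6×1 + 8×3 = 103
Ben: 6×2 + 7×2 + 6×5 + 5×5 + 6×2 + 8×5 = 133
Emma: 6×1 + 7×1 + 6×1 + 5×1 + 6×4 + 8×2 = 64
Kira: 6×5 + 7×4 + 6×4 + 5×4 + 6×5 + 8×4 = 164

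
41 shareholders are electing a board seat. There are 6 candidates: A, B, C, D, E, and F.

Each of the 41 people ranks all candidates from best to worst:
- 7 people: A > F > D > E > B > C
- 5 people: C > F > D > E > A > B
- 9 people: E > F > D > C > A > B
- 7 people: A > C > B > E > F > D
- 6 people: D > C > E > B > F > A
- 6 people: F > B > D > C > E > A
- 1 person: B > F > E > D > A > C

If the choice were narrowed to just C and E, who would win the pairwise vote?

C is ranked above E on 24 ballots; E above C on 17.

C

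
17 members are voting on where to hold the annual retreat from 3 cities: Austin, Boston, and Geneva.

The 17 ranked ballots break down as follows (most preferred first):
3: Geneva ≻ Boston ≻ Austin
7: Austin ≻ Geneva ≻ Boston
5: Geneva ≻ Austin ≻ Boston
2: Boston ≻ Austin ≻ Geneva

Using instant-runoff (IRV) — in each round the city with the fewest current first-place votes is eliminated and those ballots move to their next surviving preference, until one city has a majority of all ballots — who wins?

Austin

Round 1: Austin 7, Boston 2, Geneva 8. Boston eliminated.
Round 2: Austin 9, Geneva 8. Austin has a majority (≥9).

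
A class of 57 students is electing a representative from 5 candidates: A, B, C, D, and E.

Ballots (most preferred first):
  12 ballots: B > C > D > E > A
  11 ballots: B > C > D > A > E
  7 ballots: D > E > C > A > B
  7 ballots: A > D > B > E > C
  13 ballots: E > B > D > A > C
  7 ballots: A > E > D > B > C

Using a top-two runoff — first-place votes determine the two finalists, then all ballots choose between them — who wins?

B

Round 1 first-place votes: A 14, B 23, C 0, D 7, E 13. B and A advance.
Runoff: B is ranked above A on 36 ballots, A above B on 21.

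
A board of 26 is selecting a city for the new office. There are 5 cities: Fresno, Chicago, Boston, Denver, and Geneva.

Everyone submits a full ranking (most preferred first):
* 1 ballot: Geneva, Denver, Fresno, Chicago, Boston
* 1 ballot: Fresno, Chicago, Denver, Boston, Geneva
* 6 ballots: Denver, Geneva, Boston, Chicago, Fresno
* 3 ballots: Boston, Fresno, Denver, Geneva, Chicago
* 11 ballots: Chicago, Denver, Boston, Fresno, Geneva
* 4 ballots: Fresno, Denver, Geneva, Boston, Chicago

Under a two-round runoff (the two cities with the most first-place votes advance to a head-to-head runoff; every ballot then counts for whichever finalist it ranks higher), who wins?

Denver

Round 1 first-place votes: Fresno 5, Chicago 11, Boston 3, Denver 6, Geneva 1. Chicago and Denver advance.
Runoff: Chicago is ranked above Denver on 12 ballots, Denver above Chicago on 14.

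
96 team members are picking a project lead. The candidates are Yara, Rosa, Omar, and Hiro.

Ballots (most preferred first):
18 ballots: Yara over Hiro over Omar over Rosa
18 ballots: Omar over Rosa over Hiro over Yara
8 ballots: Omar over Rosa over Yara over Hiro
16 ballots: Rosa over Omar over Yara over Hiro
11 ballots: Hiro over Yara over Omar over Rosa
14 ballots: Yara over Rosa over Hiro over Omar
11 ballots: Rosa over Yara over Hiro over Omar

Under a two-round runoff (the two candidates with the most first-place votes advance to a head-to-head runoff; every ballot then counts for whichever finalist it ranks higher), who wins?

Round 1 first-place votes: Yara 32, Rosa 27, Omar 26, Hiro 11. Yara and Rosa advance.
Runoff: Yara is ranked above Rosa on 43 ballots, Rosa above Yara on 53.

Rosa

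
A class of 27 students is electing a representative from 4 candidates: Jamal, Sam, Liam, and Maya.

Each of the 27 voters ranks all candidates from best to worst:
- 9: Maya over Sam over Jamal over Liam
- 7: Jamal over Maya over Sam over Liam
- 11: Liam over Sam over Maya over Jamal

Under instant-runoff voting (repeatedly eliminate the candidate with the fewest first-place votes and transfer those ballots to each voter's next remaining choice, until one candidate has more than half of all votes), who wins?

Round 1: Jamal 7, Sam 0, Liam 11, Maya 9. Sam eliminated.
Round 2: Jamal 7, Liam 11, Maya 9. Jamal eliminated.
Round 3: Liam 11, Maya 16. Maya has a majority (≥14).

Maya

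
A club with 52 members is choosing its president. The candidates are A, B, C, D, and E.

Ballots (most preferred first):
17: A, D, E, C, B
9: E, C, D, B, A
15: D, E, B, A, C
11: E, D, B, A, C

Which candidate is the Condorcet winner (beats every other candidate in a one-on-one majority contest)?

D vs A: 35–17
D vs B: 52–0
D vs C: 43–9
D vs E: 32–20
D beats every other candidate.

D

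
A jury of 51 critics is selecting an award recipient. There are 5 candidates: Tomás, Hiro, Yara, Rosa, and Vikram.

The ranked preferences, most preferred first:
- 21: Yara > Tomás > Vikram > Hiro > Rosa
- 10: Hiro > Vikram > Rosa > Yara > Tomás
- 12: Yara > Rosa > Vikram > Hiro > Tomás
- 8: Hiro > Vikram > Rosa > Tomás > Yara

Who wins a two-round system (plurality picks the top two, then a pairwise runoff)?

Yara

Round 1 first-place votes: Tomás 0, Hiro 18, Yara 33, Rosa 0, Vikram 0. Yara and Hiro advance.
Runoff: Yara is ranked above Hiro on 33 ballots, Hiro above Yara on 18.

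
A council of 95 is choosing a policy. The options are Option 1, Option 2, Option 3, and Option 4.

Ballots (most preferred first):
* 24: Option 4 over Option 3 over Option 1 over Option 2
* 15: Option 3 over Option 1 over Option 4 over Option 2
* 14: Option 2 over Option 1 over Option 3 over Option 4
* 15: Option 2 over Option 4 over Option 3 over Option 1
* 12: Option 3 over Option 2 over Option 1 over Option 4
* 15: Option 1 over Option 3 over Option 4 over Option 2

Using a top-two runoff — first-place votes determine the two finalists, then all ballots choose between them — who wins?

Round 1 first-place votes: Option 1 15, Option 2 29, Option 3 27, Option 4 24. Option 2 and Option 3 advance.
Runoff: Option 2 is ranked above Option 3 on 29 ballots, Option 3 above Option 2 on 66.

Option 3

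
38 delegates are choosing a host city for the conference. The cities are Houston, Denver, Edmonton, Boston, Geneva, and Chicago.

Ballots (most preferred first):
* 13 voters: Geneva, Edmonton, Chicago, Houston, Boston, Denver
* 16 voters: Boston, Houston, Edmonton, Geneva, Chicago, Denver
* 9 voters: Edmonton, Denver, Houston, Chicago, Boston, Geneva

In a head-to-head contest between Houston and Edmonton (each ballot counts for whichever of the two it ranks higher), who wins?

Houston is ranked above Edmonton on 16 ballots; Edmonton above Houston on 22.

Edmonton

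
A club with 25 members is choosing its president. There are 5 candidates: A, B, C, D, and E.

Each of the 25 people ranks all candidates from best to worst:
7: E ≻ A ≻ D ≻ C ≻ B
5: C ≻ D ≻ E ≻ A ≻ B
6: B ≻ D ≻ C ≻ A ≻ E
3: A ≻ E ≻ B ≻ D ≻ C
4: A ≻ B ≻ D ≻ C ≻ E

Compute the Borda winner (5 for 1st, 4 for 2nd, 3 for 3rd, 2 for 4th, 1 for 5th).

A

A: 7×4 + 5×2 + 6×2 + 3×5 + 4×5 = 85
B: 7×1 + 5×1 + 6×5 + 3×3 + 4×4 = 67
C: 7×2 + 5×5 + 6×3 + 3×1 + 4×2 = 68
D: 7×3 + 5×4 + 6×4 + 3×2 + 4×3 = 83
E: 7×5 + 5×3 + 6×1 + 3×4 + 4×1 = 72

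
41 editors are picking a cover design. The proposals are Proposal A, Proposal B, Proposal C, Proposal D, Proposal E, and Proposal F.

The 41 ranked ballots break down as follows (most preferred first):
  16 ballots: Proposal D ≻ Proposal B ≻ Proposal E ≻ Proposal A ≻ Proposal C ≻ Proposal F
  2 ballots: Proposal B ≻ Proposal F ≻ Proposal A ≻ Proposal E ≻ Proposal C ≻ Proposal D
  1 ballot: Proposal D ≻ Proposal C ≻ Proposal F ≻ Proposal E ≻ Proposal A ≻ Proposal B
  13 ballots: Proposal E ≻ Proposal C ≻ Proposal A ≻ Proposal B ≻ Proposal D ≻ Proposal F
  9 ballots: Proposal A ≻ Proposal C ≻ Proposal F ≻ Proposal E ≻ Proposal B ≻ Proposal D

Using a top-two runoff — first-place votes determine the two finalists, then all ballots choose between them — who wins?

Round 1 first-place votes: Proposal A 9, Proposal B 2, Proposal C 0, Proposal D 17, Proposal E 13, Proposal F 0. Proposal D and Proposal E advance.
Runoff: Proposal D is ranked above Proposal E on 17 ballots, Proposal E above Proposal D on 24.

Proposal E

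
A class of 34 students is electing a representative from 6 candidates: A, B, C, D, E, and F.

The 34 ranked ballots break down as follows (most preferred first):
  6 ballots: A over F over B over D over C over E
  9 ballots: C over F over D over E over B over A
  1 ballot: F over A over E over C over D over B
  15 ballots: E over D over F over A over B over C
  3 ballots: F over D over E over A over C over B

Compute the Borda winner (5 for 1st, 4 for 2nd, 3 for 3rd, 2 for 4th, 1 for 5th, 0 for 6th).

A: 6×5 + 9×0 + 1×4 + 15×2 + 3×2 = 70
B: 6×3 + 9×1 + 1×0 + 15×1 + 3×0 = 42
C: 6×1 + 9×5 + 1×2 + 15×0 + 3×1 = 56
D: 6×2 + 9×3 + 1×1 + 15×4 + 3×4 = 112
E: 6×0 + 9×2 + 1×3 + 15×5 + 3×3 = 105
F: 6×4 + 9×4 + 1×5 + 15×3 + 3×5 = 125

F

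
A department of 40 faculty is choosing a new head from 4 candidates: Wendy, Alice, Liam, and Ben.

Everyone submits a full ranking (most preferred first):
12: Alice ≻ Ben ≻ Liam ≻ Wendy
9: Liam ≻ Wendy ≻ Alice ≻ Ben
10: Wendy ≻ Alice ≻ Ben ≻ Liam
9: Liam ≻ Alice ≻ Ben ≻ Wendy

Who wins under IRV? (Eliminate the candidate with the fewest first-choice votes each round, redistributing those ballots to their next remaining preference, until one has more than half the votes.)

Alice

Round 1: Wendy 10, Alice 12, Liam 18, Ben 0. Ben eliminated.
Round 2: Wendy 10, Alice 12, Liam 18. Wendy eliminated.
Round 3: Alice 22, Liam 18. Alice has a majority (≥21).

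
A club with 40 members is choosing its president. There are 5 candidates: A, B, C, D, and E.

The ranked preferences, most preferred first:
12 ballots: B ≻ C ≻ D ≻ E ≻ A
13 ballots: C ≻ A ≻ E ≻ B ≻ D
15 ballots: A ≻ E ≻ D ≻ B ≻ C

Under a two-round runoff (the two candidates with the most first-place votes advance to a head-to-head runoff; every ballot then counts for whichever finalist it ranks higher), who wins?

C

Round 1 first-place votes: A 15, B 12, C 13, D 0, E 0. A and C advance.
Runoff: A is ranked above C on 15 ballots, C above A on 25.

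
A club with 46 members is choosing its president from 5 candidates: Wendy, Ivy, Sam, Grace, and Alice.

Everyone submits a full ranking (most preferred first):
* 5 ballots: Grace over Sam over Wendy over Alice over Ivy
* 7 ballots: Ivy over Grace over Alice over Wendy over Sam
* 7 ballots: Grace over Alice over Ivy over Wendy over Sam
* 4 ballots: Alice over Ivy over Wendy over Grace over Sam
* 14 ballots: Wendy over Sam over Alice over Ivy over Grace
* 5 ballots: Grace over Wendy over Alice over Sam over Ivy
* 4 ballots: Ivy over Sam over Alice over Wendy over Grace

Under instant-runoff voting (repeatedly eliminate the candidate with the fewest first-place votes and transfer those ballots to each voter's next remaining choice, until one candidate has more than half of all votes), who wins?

Ivy

Round 1: Wendy 14, Ivy 11, Sam 0, Grace 17, Alice 4. Sam eliminated.
Round 2: Wendy 14, Ivy 11, Grace 17, Alice 4. Alice eliminated.
Round 3: Wendy 14, Ivy 15, Grace 17. Wendy eliminated.
Round 4: Ivy 29, Grace 17. Ivy has a majority (≥24).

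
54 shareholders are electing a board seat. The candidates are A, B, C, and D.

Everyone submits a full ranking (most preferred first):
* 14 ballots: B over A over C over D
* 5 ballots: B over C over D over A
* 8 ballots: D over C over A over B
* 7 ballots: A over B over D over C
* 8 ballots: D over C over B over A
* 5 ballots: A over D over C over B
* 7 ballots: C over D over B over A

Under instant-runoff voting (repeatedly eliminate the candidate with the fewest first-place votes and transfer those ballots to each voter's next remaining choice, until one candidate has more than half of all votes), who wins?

D

Round 1: A 12, B 19, C 7, D 16. C eliminated.
Round 2: A 12, B 19, D 23. A eliminated.
Round 3: B 26, D 28. D has a majority (≥28).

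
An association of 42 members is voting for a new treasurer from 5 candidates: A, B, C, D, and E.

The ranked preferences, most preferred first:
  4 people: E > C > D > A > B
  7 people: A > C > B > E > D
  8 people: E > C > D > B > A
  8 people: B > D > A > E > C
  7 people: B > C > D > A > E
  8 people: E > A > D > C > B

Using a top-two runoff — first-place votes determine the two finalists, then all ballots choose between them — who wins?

Round 1 first-place votes: A 7, B 15, C 0, D 0, E 20. E and B advance.
Runoff: E is ranked above B on 20 ballots, B above E on 22.

B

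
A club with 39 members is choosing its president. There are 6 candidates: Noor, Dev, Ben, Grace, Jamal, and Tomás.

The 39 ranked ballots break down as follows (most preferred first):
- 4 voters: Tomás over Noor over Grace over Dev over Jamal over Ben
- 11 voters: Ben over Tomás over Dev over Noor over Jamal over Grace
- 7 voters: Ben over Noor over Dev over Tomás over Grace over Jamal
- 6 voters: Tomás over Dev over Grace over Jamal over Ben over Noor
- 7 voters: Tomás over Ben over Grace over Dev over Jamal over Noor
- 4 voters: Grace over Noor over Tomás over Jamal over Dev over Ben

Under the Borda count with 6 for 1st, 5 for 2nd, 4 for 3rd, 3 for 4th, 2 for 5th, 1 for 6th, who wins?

Tomás

Noor: 4×5 + 11×3 + 7×5 + 6×1 + 7×1 + 4×5 = 121
Dev: 4×3 + 11×4 + 7×4 + 6×5 + 7×3 + 4×2 = 143
Ben: 4×1 + 11×6 + 7×6 + 6×2 + 7×5 + 4×1 = 163
Grace: 4×4 + 11×1 + 7×2 + 6×4 + 7×4 + 4×6 = 117
Jamal: 4×2 + 11×2 + 7×1 + 6×3 + 7×2 + 4×3 = 81
Tomás: 4×6 + 11×5 + 7×3 + 6×6 + 7×6 + 4×4 = 194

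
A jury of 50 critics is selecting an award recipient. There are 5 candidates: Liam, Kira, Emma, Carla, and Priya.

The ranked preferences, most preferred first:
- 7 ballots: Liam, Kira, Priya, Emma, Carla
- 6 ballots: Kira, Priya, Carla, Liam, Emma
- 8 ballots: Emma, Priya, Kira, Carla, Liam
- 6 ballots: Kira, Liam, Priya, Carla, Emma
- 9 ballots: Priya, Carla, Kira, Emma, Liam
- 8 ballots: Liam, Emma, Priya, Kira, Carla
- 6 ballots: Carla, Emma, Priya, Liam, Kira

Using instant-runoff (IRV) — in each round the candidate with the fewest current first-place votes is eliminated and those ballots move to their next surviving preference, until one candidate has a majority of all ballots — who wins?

Kira

Round 1: Liam 15, Kira 12, Emma 8, Carla 6, Priya 9. Carla eliminated.
Round 2: Liam 15, Kira 12, Emma 14, Priya 9. Priya eliminated.
Round 3: Liam 15, Kira 21, Emma 14. Emma eliminated.
Round 4: Liam 21, Kira 29. Kira has a majority (≥26).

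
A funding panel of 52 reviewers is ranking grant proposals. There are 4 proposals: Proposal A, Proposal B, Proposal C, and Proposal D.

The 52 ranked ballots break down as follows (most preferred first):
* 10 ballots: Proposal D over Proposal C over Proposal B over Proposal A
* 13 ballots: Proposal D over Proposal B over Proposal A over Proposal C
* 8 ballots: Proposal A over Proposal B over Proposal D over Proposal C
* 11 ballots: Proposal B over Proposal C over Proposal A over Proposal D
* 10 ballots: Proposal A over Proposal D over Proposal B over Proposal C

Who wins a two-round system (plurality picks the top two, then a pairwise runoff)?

Proposal A

Round 1 first-place votes: Proposal A 18, Proposal B 11, Proposal C 0, Proposal D 23. Proposal D and Proposal A advance.
Runoff: Proposal D is ranked above Proposal A on 23 ballots, Proposal A above Proposal D on 29.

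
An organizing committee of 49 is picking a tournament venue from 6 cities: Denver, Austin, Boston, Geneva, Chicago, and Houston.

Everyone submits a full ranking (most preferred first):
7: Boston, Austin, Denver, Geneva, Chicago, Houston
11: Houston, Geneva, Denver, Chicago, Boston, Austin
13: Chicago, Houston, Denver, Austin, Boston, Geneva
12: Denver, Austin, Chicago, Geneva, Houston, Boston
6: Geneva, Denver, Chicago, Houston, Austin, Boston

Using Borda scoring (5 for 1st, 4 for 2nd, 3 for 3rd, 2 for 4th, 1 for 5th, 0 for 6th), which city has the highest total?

Denver

Denver: 7×3 + 11×3 + 13×3 + 12×5 + 6×4 = 177
Austin: 7×4 + 11×0 + 13×2 + 12×4 + 6×1 = 108
Boston: 7×5 + 11×1 + 13×1 + 12×0 + 6×0 = 59
Geneva: 7×2 + 11×4 + 13×0 + 12×2 + 6×5 = 112
Chicago: 7×1 + 11×2 + 13×5 + 12×3 + 6×3 = 148
Houston: 7×0 + 11×5 + 13×4 + 12×1 + 6×2 = 131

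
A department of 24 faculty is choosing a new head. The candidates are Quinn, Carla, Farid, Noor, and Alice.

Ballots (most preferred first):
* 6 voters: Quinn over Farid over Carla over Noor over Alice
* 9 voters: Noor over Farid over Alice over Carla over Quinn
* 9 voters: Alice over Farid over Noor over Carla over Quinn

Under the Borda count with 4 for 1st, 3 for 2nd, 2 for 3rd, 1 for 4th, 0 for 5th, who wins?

Quinn: 6×4 + 9×0 + 9×0 = 24
Carla: 6×2 + 9×1 + 9×1 = 30
Farid: 6×3 + 9×3 + 9×3 = 72
Noor: 6×1 + 9×4 + 9×2 = 60
Alice: 6×0 + 9×2 + 9×4 = 54

Farid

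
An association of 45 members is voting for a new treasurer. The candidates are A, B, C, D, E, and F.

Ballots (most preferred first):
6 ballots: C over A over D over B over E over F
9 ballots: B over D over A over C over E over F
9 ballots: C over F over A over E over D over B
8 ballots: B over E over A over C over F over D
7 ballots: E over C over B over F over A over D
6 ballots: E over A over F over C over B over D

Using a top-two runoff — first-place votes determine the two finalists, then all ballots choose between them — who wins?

C

Round 1 first-place votes: A 0, B 17, C 15, D 0, E 13, F 0. B and C advance.
Runoff: B is ranked above C on 17 ballots, C above B on 28.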